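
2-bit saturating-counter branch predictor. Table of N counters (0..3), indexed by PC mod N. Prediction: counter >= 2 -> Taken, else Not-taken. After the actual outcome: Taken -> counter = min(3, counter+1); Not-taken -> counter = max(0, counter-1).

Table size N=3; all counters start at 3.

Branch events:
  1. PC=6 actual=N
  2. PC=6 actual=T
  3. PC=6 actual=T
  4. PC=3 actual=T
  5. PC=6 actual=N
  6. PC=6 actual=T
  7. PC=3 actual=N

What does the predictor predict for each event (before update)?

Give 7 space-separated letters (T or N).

Answer: T T T T T T T

Derivation:
Ev 1: PC=6 idx=0 pred=T actual=N -> ctr[0]=2
Ev 2: PC=6 idx=0 pred=T actual=T -> ctr[0]=3
Ev 3: PC=6 idx=0 pred=T actual=T -> ctr[0]=3
Ev 4: PC=3 idx=0 pred=T actual=T -> ctr[0]=3
Ev 5: PC=6 idx=0 pred=T actual=N -> ctr[0]=2
Ev 6: PC=6 idx=0 pred=T actual=T -> ctr[0]=3
Ev 7: PC=3 idx=0 pred=T actual=N -> ctr[0]=2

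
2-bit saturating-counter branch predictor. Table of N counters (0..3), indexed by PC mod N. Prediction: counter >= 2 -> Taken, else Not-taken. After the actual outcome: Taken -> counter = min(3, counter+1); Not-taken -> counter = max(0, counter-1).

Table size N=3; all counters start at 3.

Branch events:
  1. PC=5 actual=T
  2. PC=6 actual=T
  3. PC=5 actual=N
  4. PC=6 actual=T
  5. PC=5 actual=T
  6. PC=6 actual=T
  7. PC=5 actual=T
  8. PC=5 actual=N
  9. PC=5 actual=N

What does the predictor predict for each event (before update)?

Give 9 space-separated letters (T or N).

Ev 1: PC=5 idx=2 pred=T actual=T -> ctr[2]=3
Ev 2: PC=6 idx=0 pred=T actual=T -> ctr[0]=3
Ev 3: PC=5 idx=2 pred=T actual=N -> ctr[2]=2
Ev 4: PC=6 idx=0 pred=T actual=T -> ctr[0]=3
Ev 5: PC=5 idx=2 pred=T actual=T -> ctr[2]=3
Ev 6: PC=6 idx=0 pred=T actual=T -> ctr[0]=3
Ev 7: PC=5 idx=2 pred=T actual=T -> ctr[2]=3
Ev 8: PC=5 idx=2 pred=T actual=N -> ctr[2]=2
Ev 9: PC=5 idx=2 pred=T actual=N -> ctr[2]=1

Answer: T T T T T T T T T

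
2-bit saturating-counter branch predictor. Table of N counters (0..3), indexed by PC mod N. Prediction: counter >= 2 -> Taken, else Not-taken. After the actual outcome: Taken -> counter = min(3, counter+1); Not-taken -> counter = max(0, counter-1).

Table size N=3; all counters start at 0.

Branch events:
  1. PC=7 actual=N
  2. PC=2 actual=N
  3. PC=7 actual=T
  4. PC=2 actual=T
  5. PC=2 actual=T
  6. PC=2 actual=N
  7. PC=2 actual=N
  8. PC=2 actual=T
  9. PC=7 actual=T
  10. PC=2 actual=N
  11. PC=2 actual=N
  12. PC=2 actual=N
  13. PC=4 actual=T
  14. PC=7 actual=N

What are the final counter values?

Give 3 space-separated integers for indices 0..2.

Ev 1: PC=7 idx=1 pred=N actual=N -> ctr[1]=0
Ev 2: PC=2 idx=2 pred=N actual=N -> ctr[2]=0
Ev 3: PC=7 idx=1 pred=N actual=T -> ctr[1]=1
Ev 4: PC=2 idx=2 pred=N actual=T -> ctr[2]=1
Ev 5: PC=2 idx=2 pred=N actual=T -> ctr[2]=2
Ev 6: PC=2 idx=2 pred=T actual=N -> ctr[2]=1
Ev 7: PC=2 idx=2 pred=N actual=N -> ctr[2]=0
Ev 8: PC=2 idx=2 pred=N actual=T -> ctr[2]=1
Ev 9: PC=7 idx=1 pred=N actual=T -> ctr[1]=2
Ev 10: PC=2 idx=2 pred=N actual=N -> ctr[2]=0
Ev 11: PC=2 idx=2 pred=N actual=N -> ctr[2]=0
Ev 12: PC=2 idx=2 pred=N actual=N -> ctr[2]=0
Ev 13: PC=4 idx=1 pred=T actual=T -> ctr[1]=3
Ev 14: PC=7 idx=1 pred=T actual=N -> ctr[1]=2

Answer: 0 2 0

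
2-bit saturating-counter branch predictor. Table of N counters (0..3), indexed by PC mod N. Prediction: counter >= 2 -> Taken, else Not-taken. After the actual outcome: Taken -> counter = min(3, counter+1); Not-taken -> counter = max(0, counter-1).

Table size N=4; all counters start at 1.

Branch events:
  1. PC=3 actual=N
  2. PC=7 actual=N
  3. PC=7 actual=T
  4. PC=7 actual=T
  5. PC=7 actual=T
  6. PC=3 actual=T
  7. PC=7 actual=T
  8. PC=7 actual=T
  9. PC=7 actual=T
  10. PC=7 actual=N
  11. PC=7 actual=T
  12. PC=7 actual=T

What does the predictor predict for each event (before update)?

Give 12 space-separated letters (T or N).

Ev 1: PC=3 idx=3 pred=N actual=N -> ctr[3]=0
Ev 2: PC=7 idx=3 pred=N actual=N -> ctr[3]=0
Ev 3: PC=7 idx=3 pred=N actual=T -> ctr[3]=1
Ev 4: PC=7 idx=3 pred=N actual=T -> ctr[3]=2
Ev 5: PC=7 idx=3 pred=T actual=T -> ctr[3]=3
Ev 6: PC=3 idx=3 pred=T actual=T -> ctr[3]=3
Ev 7: PC=7 idx=3 pred=T actual=T -> ctr[3]=3
Ev 8: PC=7 idx=3 pred=T actual=T -> ctr[3]=3
Ev 9: PC=7 idx=3 pred=T actual=T -> ctr[3]=3
Ev 10: PC=7 idx=3 pred=T actual=N -> ctr[3]=2
Ev 11: PC=7 idx=3 pred=T actual=T -> ctr[3]=3
Ev 12: PC=7 idx=3 pred=T actual=T -> ctr[3]=3

Answer: N N N N T T T T T T T T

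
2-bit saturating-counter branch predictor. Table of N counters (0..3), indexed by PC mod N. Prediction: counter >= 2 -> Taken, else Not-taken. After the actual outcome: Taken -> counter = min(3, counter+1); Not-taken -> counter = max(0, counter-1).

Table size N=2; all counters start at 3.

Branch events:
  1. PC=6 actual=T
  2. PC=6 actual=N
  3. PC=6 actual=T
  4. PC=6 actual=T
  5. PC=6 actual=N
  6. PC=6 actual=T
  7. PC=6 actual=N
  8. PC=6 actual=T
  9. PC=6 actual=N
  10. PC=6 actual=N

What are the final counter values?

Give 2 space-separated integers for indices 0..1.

Ev 1: PC=6 idx=0 pred=T actual=T -> ctr[0]=3
Ev 2: PC=6 idx=0 pred=T actual=N -> ctr[0]=2
Ev 3: PC=6 idx=0 pred=T actual=T -> ctr[0]=3
Ev 4: PC=6 idx=0 pred=T actual=T -> ctr[0]=3
Ev 5: PC=6 idx=0 pred=T actual=N -> ctr[0]=2
Ev 6: PC=6 idx=0 pred=T actual=T -> ctr[0]=3
Ev 7: PC=6 idx=0 pred=T actual=N -> ctr[0]=2
Ev 8: PC=6 idx=0 pred=T actual=T -> ctr[0]=3
Ev 9: PC=6 idx=0 pred=T actual=N -> ctr[0]=2
Ev 10: PC=6 idx=0 pred=T actual=N -> ctr[0]=1

Answer: 1 3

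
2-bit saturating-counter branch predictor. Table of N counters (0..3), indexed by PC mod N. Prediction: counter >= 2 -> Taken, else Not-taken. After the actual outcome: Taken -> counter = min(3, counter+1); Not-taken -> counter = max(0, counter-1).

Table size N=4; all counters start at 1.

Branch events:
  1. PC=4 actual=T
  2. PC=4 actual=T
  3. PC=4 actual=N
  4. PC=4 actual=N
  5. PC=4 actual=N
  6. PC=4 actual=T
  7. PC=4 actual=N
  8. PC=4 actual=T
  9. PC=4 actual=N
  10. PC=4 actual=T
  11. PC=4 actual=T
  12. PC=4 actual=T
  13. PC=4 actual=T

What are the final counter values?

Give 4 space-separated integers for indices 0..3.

Answer: 3 1 1 1

Derivation:
Ev 1: PC=4 idx=0 pred=N actual=T -> ctr[0]=2
Ev 2: PC=4 idx=0 pred=T actual=T -> ctr[0]=3
Ev 3: PC=4 idx=0 pred=T actual=N -> ctr[0]=2
Ev 4: PC=4 idx=0 pred=T actual=N -> ctr[0]=1
Ev 5: PC=4 idx=0 pred=N actual=N -> ctr[0]=0
Ev 6: PC=4 idx=0 pred=N actual=T -> ctr[0]=1
Ev 7: PC=4 idx=0 pred=N actual=N -> ctr[0]=0
Ev 8: PC=4 idx=0 pred=N actual=T -> ctr[0]=1
Ev 9: PC=4 idx=0 pred=N actual=N -> ctr[0]=0
Ev 10: PC=4 idx=0 pred=N actual=T -> ctr[0]=1
Ev 11: PC=4 idx=0 pred=N actual=T -> ctr[0]=2
Ev 12: PC=4 idx=0 pred=T actual=T -> ctr[0]=3
Ev 13: PC=4 idx=0 pred=T actual=T -> ctr[0]=3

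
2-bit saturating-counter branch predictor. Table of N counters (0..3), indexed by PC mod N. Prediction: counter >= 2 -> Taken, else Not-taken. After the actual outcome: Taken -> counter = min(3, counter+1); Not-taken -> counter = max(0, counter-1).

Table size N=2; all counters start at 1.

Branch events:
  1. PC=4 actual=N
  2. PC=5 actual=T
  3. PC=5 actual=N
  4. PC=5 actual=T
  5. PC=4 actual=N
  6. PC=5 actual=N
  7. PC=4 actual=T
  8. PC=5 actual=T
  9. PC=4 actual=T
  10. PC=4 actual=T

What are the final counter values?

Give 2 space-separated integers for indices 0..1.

Answer: 3 2

Derivation:
Ev 1: PC=4 idx=0 pred=N actual=N -> ctr[0]=0
Ev 2: PC=5 idx=1 pred=N actual=T -> ctr[1]=2
Ev 3: PC=5 idx=1 pred=T actual=N -> ctr[1]=1
Ev 4: PC=5 idx=1 pred=N actual=T -> ctr[1]=2
Ev 5: PC=4 idx=0 pred=N actual=N -> ctr[0]=0
Ev 6: PC=5 idx=1 pred=T actual=N -> ctr[1]=1
Ev 7: PC=4 idx=0 pred=N actual=T -> ctr[0]=1
Ev 8: PC=5 idx=1 pred=N actual=T -> ctr[1]=2
Ev 9: PC=4 idx=0 pred=N actual=T -> ctr[0]=2
Ev 10: PC=4 idx=0 pred=T actual=T -> ctr[0]=3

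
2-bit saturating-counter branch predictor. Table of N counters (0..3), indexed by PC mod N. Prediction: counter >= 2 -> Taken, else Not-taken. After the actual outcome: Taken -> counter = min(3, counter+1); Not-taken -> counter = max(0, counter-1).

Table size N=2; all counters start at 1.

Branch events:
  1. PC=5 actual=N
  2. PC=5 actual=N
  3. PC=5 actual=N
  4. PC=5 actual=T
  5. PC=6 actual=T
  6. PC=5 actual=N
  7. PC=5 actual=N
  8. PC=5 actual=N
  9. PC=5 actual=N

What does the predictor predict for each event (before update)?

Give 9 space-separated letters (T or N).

Answer: N N N N N N N N N

Derivation:
Ev 1: PC=5 idx=1 pred=N actual=N -> ctr[1]=0
Ev 2: PC=5 idx=1 pred=N actual=N -> ctr[1]=0
Ev 3: PC=5 idx=1 pred=N actual=N -> ctr[1]=0
Ev 4: PC=5 idx=1 pred=N actual=T -> ctr[1]=1
Ev 5: PC=6 idx=0 pred=N actual=T -> ctr[0]=2
Ev 6: PC=5 idx=1 pred=N actual=N -> ctr[1]=0
Ev 7: PC=5 idx=1 pred=N actual=N -> ctr[1]=0
Ev 8: PC=5 idx=1 pred=N actual=N -> ctr[1]=0
Ev 9: PC=5 idx=1 pred=N actual=N -> ctr[1]=0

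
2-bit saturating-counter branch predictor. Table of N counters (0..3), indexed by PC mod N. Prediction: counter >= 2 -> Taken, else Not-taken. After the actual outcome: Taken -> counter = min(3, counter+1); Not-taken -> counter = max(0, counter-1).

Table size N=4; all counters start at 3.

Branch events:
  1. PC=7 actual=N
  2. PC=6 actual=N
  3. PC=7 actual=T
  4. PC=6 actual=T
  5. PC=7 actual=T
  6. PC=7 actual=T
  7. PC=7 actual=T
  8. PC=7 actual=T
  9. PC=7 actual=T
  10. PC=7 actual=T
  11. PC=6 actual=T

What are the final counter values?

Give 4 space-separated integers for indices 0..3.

Ev 1: PC=7 idx=3 pred=T actual=N -> ctr[3]=2
Ev 2: PC=6 idx=2 pred=T actual=N -> ctr[2]=2
Ev 3: PC=7 idx=3 pred=T actual=T -> ctr[3]=3
Ev 4: PC=6 idx=2 pred=T actual=T -> ctr[2]=3
Ev 5: PC=7 idx=3 pred=T actual=T -> ctr[3]=3
Ev 6: PC=7 idx=3 pred=T actual=T -> ctr[3]=3
Ev 7: PC=7 idx=3 pred=T actual=T -> ctr[3]=3
Ev 8: PC=7 idx=3 pred=T actual=T -> ctr[3]=3
Ev 9: PC=7 idx=3 pred=T actual=T -> ctr[3]=3
Ev 10: PC=7 idx=3 pred=T actual=T -> ctr[3]=3
Ev 11: PC=6 idx=2 pred=T actual=T -> ctr[2]=3

Answer: 3 3 3 3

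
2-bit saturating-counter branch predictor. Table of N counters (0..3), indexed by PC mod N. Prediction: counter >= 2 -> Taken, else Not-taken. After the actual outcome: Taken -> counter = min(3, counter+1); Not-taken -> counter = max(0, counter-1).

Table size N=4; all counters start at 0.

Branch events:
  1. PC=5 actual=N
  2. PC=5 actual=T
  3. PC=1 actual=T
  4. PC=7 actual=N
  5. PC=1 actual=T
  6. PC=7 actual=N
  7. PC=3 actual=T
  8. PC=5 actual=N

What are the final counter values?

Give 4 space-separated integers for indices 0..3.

Answer: 0 2 0 1

Derivation:
Ev 1: PC=5 idx=1 pred=N actual=N -> ctr[1]=0
Ev 2: PC=5 idx=1 pred=N actual=T -> ctr[1]=1
Ev 3: PC=1 idx=1 pred=N actual=T -> ctr[1]=2
Ev 4: PC=7 idx=3 pred=N actual=N -> ctr[3]=0
Ev 5: PC=1 idx=1 pred=T actual=T -> ctr[1]=3
Ev 6: PC=7 idx=3 pred=N actual=N -> ctr[3]=0
Ev 7: PC=3 idx=3 pred=N actual=T -> ctr[3]=1
Ev 8: PC=5 idx=1 pred=T actual=N -> ctr[1]=2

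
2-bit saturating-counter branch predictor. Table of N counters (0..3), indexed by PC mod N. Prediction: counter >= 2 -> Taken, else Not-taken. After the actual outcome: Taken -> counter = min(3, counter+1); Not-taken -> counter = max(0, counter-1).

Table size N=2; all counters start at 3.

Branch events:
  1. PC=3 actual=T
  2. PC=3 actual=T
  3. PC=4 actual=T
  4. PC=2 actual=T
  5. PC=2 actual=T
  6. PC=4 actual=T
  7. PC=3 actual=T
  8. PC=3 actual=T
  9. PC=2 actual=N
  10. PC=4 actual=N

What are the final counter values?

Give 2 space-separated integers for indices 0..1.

Ev 1: PC=3 idx=1 pred=T actual=T -> ctr[1]=3
Ev 2: PC=3 idx=1 pred=T actual=T -> ctr[1]=3
Ev 3: PC=4 idx=0 pred=T actual=T -> ctr[0]=3
Ev 4: PC=2 idx=0 pred=T actual=T -> ctr[0]=3
Ev 5: PC=2 idx=0 pred=T actual=T -> ctr[0]=3
Ev 6: PC=4 idx=0 pred=T actual=T -> ctr[0]=3
Ev 7: PC=3 idx=1 pred=T actual=T -> ctr[1]=3
Ev 8: PC=3 idx=1 pred=T actual=T -> ctr[1]=3
Ev 9: PC=2 idx=0 pred=T actual=N -> ctr[0]=2
Ev 10: PC=4 idx=0 pred=T actual=N -> ctr[0]=1

Answer: 1 3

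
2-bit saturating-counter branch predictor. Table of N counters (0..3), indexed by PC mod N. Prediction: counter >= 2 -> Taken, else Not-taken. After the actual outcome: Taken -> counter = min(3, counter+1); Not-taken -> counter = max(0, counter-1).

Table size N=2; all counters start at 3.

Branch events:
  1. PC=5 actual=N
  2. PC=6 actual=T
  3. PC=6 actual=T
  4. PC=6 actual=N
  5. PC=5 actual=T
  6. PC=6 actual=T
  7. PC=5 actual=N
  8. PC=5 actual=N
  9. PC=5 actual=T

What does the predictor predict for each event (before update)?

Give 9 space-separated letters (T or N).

Ev 1: PC=5 idx=1 pred=T actual=N -> ctr[1]=2
Ev 2: PC=6 idx=0 pred=T actual=T -> ctr[0]=3
Ev 3: PC=6 idx=0 pred=T actual=T -> ctr[0]=3
Ev 4: PC=6 idx=0 pred=T actual=N -> ctr[0]=2
Ev 5: PC=5 idx=1 pred=T actual=T -> ctr[1]=3
Ev 6: PC=6 idx=0 pred=T actual=T -> ctr[0]=3
Ev 7: PC=5 idx=1 pred=T actual=N -> ctr[1]=2
Ev 8: PC=5 idx=1 pred=T actual=N -> ctr[1]=1
Ev 9: PC=5 idx=1 pred=N actual=T -> ctr[1]=2

Answer: T T T T T T T T N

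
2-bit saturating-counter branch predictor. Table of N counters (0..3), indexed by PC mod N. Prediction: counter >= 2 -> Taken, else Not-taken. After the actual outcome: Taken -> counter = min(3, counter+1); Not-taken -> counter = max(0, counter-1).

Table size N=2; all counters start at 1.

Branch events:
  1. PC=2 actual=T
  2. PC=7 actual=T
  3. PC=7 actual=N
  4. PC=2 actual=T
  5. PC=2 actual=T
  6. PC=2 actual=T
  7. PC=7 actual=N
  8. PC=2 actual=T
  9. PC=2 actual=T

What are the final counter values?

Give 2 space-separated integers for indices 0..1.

Ev 1: PC=2 idx=0 pred=N actual=T -> ctr[0]=2
Ev 2: PC=7 idx=1 pred=N actual=T -> ctr[1]=2
Ev 3: PC=7 idx=1 pred=T actual=N -> ctr[1]=1
Ev 4: PC=2 idx=0 pred=T actual=T -> ctr[0]=3
Ev 5: PC=2 idx=0 pred=T actual=T -> ctr[0]=3
Ev 6: PC=2 idx=0 pred=T actual=T -> ctr[0]=3
Ev 7: PC=7 idx=1 pred=N actual=N -> ctr[1]=0
Ev 8: PC=2 idx=0 pred=T actual=T -> ctr[0]=3
Ev 9: PC=2 idx=0 pred=T actual=T -> ctr[0]=3

Answer: 3 0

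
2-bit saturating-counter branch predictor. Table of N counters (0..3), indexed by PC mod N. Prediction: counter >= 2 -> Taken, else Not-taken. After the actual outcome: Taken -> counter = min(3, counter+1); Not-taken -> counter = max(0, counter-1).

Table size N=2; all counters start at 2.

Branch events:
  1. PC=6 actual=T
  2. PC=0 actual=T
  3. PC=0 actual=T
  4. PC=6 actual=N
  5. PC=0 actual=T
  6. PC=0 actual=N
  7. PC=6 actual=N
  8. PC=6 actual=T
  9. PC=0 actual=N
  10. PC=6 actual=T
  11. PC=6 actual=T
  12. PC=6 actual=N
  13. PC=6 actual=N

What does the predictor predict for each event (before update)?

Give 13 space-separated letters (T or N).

Ev 1: PC=6 idx=0 pred=T actual=T -> ctr[0]=3
Ev 2: PC=0 idx=0 pred=T actual=T -> ctr[0]=3
Ev 3: PC=0 idx=0 pred=T actual=T -> ctr[0]=3
Ev 4: PC=6 idx=0 pred=T actual=N -> ctr[0]=2
Ev 5: PC=0 idx=0 pred=T actual=T -> ctr[0]=3
Ev 6: PC=0 idx=0 pred=T actual=N -> ctr[0]=2
Ev 7: PC=6 idx=0 pred=T actual=N -> ctr[0]=1
Ev 8: PC=6 idx=0 pred=N actual=T -> ctr[0]=2
Ev 9: PC=0 idx=0 pred=T actual=N -> ctr[0]=1
Ev 10: PC=6 idx=0 pred=N actual=T -> ctr[0]=2
Ev 11: PC=6 idx=0 pred=T actual=T -> ctr[0]=3
Ev 12: PC=6 idx=0 pred=T actual=N -> ctr[0]=2
Ev 13: PC=6 idx=0 pred=T actual=N -> ctr[0]=1

Answer: T T T T T T T N T N T T T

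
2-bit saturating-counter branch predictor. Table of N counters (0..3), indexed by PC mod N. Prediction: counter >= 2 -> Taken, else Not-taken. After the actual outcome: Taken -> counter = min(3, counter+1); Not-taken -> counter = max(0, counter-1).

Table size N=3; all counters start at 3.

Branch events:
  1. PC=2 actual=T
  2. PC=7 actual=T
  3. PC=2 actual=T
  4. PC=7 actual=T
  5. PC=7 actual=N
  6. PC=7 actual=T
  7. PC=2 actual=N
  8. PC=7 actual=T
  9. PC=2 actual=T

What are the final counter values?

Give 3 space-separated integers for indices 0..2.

Ev 1: PC=2 idx=2 pred=T actual=T -> ctr[2]=3
Ev 2: PC=7 idx=1 pred=T actual=T -> ctr[1]=3
Ev 3: PC=2 idx=2 pred=T actual=T -> ctr[2]=3
Ev 4: PC=7 idx=1 pred=T actual=T -> ctr[1]=3
Ev 5: PC=7 idx=1 pred=T actual=N -> ctr[1]=2
Ev 6: PC=7 idx=1 pred=T actual=T -> ctr[1]=3
Ev 7: PC=2 idx=2 pred=T actual=N -> ctr[2]=2
Ev 8: PC=7 idx=1 pred=T actual=T -> ctr[1]=3
Ev 9: PC=2 idx=2 pred=T actual=T -> ctr[2]=3

Answer: 3 3 3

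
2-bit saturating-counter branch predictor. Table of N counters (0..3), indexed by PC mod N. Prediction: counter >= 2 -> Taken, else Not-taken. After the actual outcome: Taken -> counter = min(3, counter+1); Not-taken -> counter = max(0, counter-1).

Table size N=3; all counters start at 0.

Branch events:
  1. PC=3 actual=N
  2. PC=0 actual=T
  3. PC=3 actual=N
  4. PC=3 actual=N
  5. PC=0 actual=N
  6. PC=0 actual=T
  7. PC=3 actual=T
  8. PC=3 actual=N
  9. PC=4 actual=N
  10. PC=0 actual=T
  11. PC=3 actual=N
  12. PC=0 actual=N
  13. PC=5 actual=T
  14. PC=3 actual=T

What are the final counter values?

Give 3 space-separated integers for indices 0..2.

Answer: 1 0 1

Derivation:
Ev 1: PC=3 idx=0 pred=N actual=N -> ctr[0]=0
Ev 2: PC=0 idx=0 pred=N actual=T -> ctr[0]=1
Ev 3: PC=3 idx=0 pred=N actual=N -> ctr[0]=0
Ev 4: PC=3 idx=0 pred=N actual=N -> ctr[0]=0
Ev 5: PC=0 idx=0 pred=N actual=N -> ctr[0]=0
Ev 6: PC=0 idx=0 pred=N actual=T -> ctr[0]=1
Ev 7: PC=3 idx=0 pred=N actual=T -> ctr[0]=2
Ev 8: PC=3 idx=0 pred=T actual=N -> ctr[0]=1
Ev 9: PC=4 idx=1 pred=N actual=N -> ctr[1]=0
Ev 10: PC=0 idx=0 pred=N actual=T -> ctr[0]=2
Ev 11: PC=3 idx=0 pred=T actual=N -> ctr[0]=1
Ev 12: PC=0 idx=0 pred=N actual=N -> ctr[0]=0
Ev 13: PC=5 idx=2 pred=N actual=T -> ctr[2]=1
Ev 14: PC=3 idx=0 pred=N actual=T -> ctr[0]=1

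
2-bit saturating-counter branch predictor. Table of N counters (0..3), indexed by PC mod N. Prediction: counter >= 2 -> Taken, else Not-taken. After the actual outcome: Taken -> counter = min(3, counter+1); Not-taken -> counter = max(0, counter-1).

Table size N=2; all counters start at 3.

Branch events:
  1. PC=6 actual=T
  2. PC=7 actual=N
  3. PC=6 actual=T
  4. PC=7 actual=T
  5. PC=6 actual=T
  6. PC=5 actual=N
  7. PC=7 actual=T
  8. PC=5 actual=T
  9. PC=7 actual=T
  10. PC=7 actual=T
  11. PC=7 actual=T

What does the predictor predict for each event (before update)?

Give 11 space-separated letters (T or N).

Ev 1: PC=6 idx=0 pred=T actual=T -> ctr[0]=3
Ev 2: PC=7 idx=1 pred=T actual=N -> ctr[1]=2
Ev 3: PC=6 idx=0 pred=T actual=T -> ctr[0]=3
Ev 4: PC=7 idx=1 pred=T actual=T -> ctr[1]=3
Ev 5: PC=6 idx=0 pred=T actual=T -> ctr[0]=3
Ev 6: PC=5 idx=1 pred=T actual=N -> ctr[1]=2
Ev 7: PC=7 idx=1 pred=T actual=T -> ctr[1]=3
Ev 8: PC=5 idx=1 pred=T actual=T -> ctr[1]=3
Ev 9: PC=7 idx=1 pred=T actual=T -> ctr[1]=3
Ev 10: PC=7 idx=1 pred=T actual=T -> ctr[1]=3
Ev 11: PC=7 idx=1 pred=T actual=T -> ctr[1]=3

Answer: T T T T T T T T T T T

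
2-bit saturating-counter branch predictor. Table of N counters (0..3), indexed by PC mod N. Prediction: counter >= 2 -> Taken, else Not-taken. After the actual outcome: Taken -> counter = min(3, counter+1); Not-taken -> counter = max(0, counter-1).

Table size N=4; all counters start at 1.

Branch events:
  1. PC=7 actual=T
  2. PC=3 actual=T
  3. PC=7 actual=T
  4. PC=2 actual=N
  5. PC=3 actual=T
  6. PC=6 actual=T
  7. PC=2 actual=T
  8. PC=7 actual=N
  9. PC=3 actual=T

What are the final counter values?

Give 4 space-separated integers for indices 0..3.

Ev 1: PC=7 idx=3 pred=N actual=T -> ctr[3]=2
Ev 2: PC=3 idx=3 pred=T actual=T -> ctr[3]=3
Ev 3: PC=7 idx=3 pred=T actual=T -> ctr[3]=3
Ev 4: PC=2 idx=2 pred=N actual=N -> ctr[2]=0
Ev 5: PC=3 idx=3 pred=T actual=T -> ctr[3]=3
Ev 6: PC=6 idx=2 pred=N actual=T -> ctr[2]=1
Ev 7: PC=2 idx=2 pred=N actual=T -> ctr[2]=2
Ev 8: PC=7 idx=3 pred=T actual=N -> ctr[3]=2
Ev 9: PC=3 idx=3 pred=T actual=T -> ctr[3]=3

Answer: 1 1 2 3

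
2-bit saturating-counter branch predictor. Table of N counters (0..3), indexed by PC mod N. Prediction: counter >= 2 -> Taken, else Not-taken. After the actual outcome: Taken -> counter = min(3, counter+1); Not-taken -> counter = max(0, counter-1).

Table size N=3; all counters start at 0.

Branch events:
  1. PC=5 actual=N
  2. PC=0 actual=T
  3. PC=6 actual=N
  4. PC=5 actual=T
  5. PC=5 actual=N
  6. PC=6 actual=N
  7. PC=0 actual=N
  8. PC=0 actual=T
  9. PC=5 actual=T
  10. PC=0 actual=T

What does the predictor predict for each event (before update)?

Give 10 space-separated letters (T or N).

Answer: N N N N N N N N N N

Derivation:
Ev 1: PC=5 idx=2 pred=N actual=N -> ctr[2]=0
Ev 2: PC=0 idx=0 pred=N actual=T -> ctr[0]=1
Ev 3: PC=6 idx=0 pred=N actual=N -> ctr[0]=0
Ev 4: PC=5 idx=2 pred=N actual=T -> ctr[2]=1
Ev 5: PC=5 idx=2 pred=N actual=N -> ctr[2]=0
Ev 6: PC=6 idx=0 pred=N actual=N -> ctr[0]=0
Ev 7: PC=0 idx=0 pred=N actual=N -> ctr[0]=0
Ev 8: PC=0 idx=0 pred=N actual=T -> ctr[0]=1
Ev 9: PC=5 idx=2 pred=N actual=T -> ctr[2]=1
Ev 10: PC=0 idx=0 pred=N actual=T -> ctr[0]=2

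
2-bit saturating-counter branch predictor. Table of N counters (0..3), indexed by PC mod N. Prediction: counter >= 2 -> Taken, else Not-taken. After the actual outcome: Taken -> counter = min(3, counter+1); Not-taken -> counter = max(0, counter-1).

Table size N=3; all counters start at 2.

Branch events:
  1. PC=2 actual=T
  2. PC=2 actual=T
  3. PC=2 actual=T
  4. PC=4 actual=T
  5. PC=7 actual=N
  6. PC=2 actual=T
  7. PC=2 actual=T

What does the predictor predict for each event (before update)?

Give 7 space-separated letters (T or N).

Answer: T T T T T T T

Derivation:
Ev 1: PC=2 idx=2 pred=T actual=T -> ctr[2]=3
Ev 2: PC=2 idx=2 pred=T actual=T -> ctr[2]=3
Ev 3: PC=2 idx=2 pred=T actual=T -> ctr[2]=3
Ev 4: PC=4 idx=1 pred=T actual=T -> ctr[1]=3
Ev 5: PC=7 idx=1 pred=T actual=N -> ctr[1]=2
Ev 6: PC=2 idx=2 pred=T actual=T -> ctr[2]=3
Ev 7: PC=2 idx=2 pred=T actual=T -> ctr[2]=3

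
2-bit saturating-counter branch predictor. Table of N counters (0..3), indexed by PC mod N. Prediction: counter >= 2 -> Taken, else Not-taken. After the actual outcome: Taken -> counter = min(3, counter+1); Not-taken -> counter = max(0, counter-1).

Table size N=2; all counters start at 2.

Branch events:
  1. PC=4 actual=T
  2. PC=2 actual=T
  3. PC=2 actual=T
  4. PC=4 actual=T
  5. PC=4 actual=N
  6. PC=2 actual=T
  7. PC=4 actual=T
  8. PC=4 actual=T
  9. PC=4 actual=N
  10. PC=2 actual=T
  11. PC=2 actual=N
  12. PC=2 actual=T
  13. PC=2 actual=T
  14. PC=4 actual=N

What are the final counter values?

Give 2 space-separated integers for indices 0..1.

Answer: 2 2

Derivation:
Ev 1: PC=4 idx=0 pred=T actual=T -> ctr[0]=3
Ev 2: PC=2 idx=0 pred=T actual=T -> ctr[0]=3
Ev 3: PC=2 idx=0 pred=T actual=T -> ctr[0]=3
Ev 4: PC=4 idx=0 pred=T actual=T -> ctr[0]=3
Ev 5: PC=4 idx=0 pred=T actual=N -> ctr[0]=2
Ev 6: PC=2 idx=0 pred=T actual=T -> ctr[0]=3
Ev 7: PC=4 idx=0 pred=T actual=T -> ctr[0]=3
Ev 8: PC=4 idx=0 pred=T actual=T -> ctr[0]=3
Ev 9: PC=4 idx=0 pred=T actual=N -> ctr[0]=2
Ev 10: PC=2 idx=0 pred=T actual=T -> ctr[0]=3
Ev 11: PC=2 idx=0 pred=T actual=N -> ctr[0]=2
Ev 12: PC=2 idx=0 pred=T actual=T -> ctr[0]=3
Ev 13: PC=2 idx=0 pred=T actual=T -> ctr[0]=3
Ev 14: PC=4 idx=0 pred=T actual=N -> ctr[0]=2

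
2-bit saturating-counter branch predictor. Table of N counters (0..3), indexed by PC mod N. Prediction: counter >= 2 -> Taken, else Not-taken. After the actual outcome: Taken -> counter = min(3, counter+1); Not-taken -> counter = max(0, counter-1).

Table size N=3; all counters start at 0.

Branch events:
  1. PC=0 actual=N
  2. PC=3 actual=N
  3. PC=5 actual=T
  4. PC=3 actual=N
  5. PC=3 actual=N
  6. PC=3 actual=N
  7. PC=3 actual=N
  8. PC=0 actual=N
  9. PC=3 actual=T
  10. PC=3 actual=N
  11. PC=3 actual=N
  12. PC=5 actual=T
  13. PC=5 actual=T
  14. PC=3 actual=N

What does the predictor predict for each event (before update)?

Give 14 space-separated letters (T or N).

Answer: N N N N N N N N N N N N T N

Derivation:
Ev 1: PC=0 idx=0 pred=N actual=N -> ctr[0]=0
Ev 2: PC=3 idx=0 pred=N actual=N -> ctr[0]=0
Ev 3: PC=5 idx=2 pred=N actual=T -> ctr[2]=1
Ev 4: PC=3 idx=0 pred=N actual=N -> ctr[0]=0
Ev 5: PC=3 idx=0 pred=N actual=N -> ctr[0]=0
Ev 6: PC=3 idx=0 pred=N actual=N -> ctr[0]=0
Ev 7: PC=3 idx=0 pred=N actual=N -> ctr[0]=0
Ev 8: PC=0 idx=0 pred=N actual=N -> ctr[0]=0
Ev 9: PC=3 idx=0 pred=N actual=T -> ctr[0]=1
Ev 10: PC=3 idx=0 pred=N actual=N -> ctr[0]=0
Ev 11: PC=3 idx=0 pred=N actual=N -> ctr[0]=0
Ev 12: PC=5 idx=2 pred=N actual=T -> ctr[2]=2
Ev 13: PC=5 idx=2 pred=T actual=T -> ctr[2]=3
Ev 14: PC=3 idx=0 pred=N actual=N -> ctr[0]=0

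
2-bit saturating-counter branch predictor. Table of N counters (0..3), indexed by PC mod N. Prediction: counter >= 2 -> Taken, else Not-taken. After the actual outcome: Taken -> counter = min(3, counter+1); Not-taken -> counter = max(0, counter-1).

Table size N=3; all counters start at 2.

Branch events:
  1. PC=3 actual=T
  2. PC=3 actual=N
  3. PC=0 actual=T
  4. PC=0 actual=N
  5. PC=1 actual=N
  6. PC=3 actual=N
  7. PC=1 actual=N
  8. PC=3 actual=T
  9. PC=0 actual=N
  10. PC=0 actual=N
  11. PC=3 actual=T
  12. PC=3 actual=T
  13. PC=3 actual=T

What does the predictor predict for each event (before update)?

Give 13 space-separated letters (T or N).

Ev 1: PC=3 idx=0 pred=T actual=T -> ctr[0]=3
Ev 2: PC=3 idx=0 pred=T actual=N -> ctr[0]=2
Ev 3: PC=0 idx=0 pred=T actual=T -> ctr[0]=3
Ev 4: PC=0 idx=0 pred=T actual=N -> ctr[0]=2
Ev 5: PC=1 idx=1 pred=T actual=N -> ctr[1]=1
Ev 6: PC=3 idx=0 pred=T actual=N -> ctr[0]=1
Ev 7: PC=1 idx=1 pred=N actual=N -> ctr[1]=0
Ev 8: PC=3 idx=0 pred=N actual=T -> ctr[0]=2
Ev 9: PC=0 idx=0 pred=T actual=N -> ctr[0]=1
Ev 10: PC=0 idx=0 pred=N actual=N -> ctr[0]=0
Ev 11: PC=3 idx=0 pred=N actual=T -> ctr[0]=1
Ev 12: PC=3 idx=0 pred=N actual=T -> ctr[0]=2
Ev 13: PC=3 idx=0 pred=T actual=T -> ctr[0]=3

Answer: T T T T T T N N T N N N T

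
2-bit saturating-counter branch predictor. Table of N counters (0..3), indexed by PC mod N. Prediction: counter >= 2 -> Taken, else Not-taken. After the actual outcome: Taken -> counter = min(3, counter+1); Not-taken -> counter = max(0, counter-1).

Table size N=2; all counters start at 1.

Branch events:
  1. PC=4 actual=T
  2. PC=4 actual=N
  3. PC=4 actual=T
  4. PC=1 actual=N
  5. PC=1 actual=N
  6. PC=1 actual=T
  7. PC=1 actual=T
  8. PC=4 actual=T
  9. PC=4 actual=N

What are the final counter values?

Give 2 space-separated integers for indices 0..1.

Ev 1: PC=4 idx=0 pred=N actual=T -> ctr[0]=2
Ev 2: PC=4 idx=0 pred=T actual=N -> ctr[0]=1
Ev 3: PC=4 idx=0 pred=N actual=T -> ctr[0]=2
Ev 4: PC=1 idx=1 pred=N actual=N -> ctr[1]=0
Ev 5: PC=1 idx=1 pred=N actual=N -> ctr[1]=0
Ev 6: PC=1 idx=1 pred=N actual=T -> ctr[1]=1
Ev 7: PC=1 idx=1 pred=N actual=T -> ctr[1]=2
Ev 8: PC=4 idx=0 pred=T actual=T -> ctr[0]=3
Ev 9: PC=4 idx=0 pred=T actual=N -> ctr[0]=2

Answer: 2 2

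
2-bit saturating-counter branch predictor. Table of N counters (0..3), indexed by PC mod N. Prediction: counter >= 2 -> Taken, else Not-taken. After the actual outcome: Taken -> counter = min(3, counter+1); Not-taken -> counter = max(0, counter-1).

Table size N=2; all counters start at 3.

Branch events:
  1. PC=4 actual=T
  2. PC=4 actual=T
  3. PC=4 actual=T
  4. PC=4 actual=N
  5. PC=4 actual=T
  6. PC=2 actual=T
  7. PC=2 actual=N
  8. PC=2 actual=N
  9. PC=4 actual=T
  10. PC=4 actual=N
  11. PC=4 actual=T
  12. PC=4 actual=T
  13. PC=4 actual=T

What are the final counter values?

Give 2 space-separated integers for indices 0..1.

Ev 1: PC=4 idx=0 pred=T actual=T -> ctr[0]=3
Ev 2: PC=4 idx=0 pred=T actual=T -> ctr[0]=3
Ev 3: PC=4 idx=0 pred=T actual=T -> ctr[0]=3
Ev 4: PC=4 idx=0 pred=T actual=N -> ctr[0]=2
Ev 5: PC=4 idx=0 pred=T actual=T -> ctr[0]=3
Ev 6: PC=2 idx=0 pred=T actual=T -> ctr[0]=3
Ev 7: PC=2 idx=0 pred=T actual=N -> ctr[0]=2
Ev 8: PC=2 idx=0 pred=T actual=N -> ctr[0]=1
Ev 9: PC=4 idx=0 pred=N actual=T -> ctr[0]=2
Ev 10: PC=4 idx=0 pred=T actual=N -> ctr[0]=1
Ev 11: PC=4 idx=0 pred=N actual=T -> ctr[0]=2
Ev 12: PC=4 idx=0 pred=T actual=T -> ctr[0]=3
Ev 13: PC=4 idx=0 pred=T actual=T -> ctr[0]=3

Answer: 3 3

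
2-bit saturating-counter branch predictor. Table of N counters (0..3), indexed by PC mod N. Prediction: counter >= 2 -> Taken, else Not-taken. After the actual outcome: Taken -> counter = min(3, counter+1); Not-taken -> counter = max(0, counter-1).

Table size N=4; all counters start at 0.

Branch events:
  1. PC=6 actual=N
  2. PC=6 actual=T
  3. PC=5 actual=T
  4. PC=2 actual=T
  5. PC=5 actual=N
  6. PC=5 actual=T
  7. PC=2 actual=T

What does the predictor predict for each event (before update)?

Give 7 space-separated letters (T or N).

Ev 1: PC=6 idx=2 pred=N actual=N -> ctr[2]=0
Ev 2: PC=6 idx=2 pred=N actual=T -> ctr[2]=1
Ev 3: PC=5 idx=1 pred=N actual=T -> ctr[1]=1
Ev 4: PC=2 idx=2 pred=N actual=T -> ctr[2]=2
Ev 5: PC=5 idx=1 pred=N actual=N -> ctr[1]=0
Ev 6: PC=5 idx=1 pred=N actual=T -> ctr[1]=1
Ev 7: PC=2 idx=2 pred=T actual=T -> ctr[2]=3

Answer: N N N N N N T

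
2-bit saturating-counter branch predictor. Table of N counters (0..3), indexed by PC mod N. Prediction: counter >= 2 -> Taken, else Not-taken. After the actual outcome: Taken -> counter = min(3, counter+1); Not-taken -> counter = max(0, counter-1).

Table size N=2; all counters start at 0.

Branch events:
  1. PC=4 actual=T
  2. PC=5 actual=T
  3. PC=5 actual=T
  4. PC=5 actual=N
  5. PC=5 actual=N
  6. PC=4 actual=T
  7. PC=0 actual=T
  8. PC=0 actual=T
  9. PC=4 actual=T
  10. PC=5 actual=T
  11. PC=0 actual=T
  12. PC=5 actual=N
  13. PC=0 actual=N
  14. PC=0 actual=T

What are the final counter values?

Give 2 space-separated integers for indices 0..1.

Answer: 3 0

Derivation:
Ev 1: PC=4 idx=0 pred=N actual=T -> ctr[0]=1
Ev 2: PC=5 idx=1 pred=N actual=T -> ctr[1]=1
Ev 3: PC=5 idx=1 pred=N actual=T -> ctr[1]=2
Ev 4: PC=5 idx=1 pred=T actual=N -> ctr[1]=1
Ev 5: PC=5 idx=1 pred=N actual=N -> ctr[1]=0
Ev 6: PC=4 idx=0 pred=N actual=T -> ctr[0]=2
Ev 7: PC=0 idx=0 pred=T actual=T -> ctr[0]=3
Ev 8: PC=0 idx=0 pred=T actual=T -> ctr[0]=3
Ev 9: PC=4 idx=0 pred=T actual=T -> ctr[0]=3
Ev 10: PC=5 idx=1 pred=N actual=T -> ctr[1]=1
Ev 11: PC=0 idx=0 pred=T actual=T -> ctr[0]=3
Ev 12: PC=5 idx=1 pred=N actual=N -> ctr[1]=0
Ev 13: PC=0 idx=0 pred=T actual=N -> ctr[0]=2
Ev 14: PC=0 idx=0 pred=T actual=T -> ctr[0]=3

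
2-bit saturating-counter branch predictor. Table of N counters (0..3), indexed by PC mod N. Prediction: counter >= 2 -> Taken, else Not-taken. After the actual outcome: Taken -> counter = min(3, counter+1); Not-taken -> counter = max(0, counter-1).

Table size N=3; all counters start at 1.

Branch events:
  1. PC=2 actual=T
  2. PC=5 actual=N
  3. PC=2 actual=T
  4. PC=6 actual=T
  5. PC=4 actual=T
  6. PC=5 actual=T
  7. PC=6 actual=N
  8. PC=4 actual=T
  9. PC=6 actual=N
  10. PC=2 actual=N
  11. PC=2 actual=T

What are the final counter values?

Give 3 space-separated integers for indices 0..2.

Answer: 0 3 3

Derivation:
Ev 1: PC=2 idx=2 pred=N actual=T -> ctr[2]=2
Ev 2: PC=5 idx=2 pred=T actual=N -> ctr[2]=1
Ev 3: PC=2 idx=2 pred=N actual=T -> ctr[2]=2
Ev 4: PC=6 idx=0 pred=N actual=T -> ctr[0]=2
Ev 5: PC=4 idx=1 pred=N actual=T -> ctr[1]=2
Ev 6: PC=5 idx=2 pred=T actual=T -> ctr[2]=3
Ev 7: PC=6 idx=0 pred=T actual=N -> ctr[0]=1
Ev 8: PC=4 idx=1 pred=T actual=T -> ctr[1]=3
Ev 9: PC=6 idx=0 pred=N actual=N -> ctr[0]=0
Ev 10: PC=2 idx=2 pred=T actual=N -> ctr[2]=2
Ev 11: PC=2 idx=2 pred=T actual=T -> ctr[2]=3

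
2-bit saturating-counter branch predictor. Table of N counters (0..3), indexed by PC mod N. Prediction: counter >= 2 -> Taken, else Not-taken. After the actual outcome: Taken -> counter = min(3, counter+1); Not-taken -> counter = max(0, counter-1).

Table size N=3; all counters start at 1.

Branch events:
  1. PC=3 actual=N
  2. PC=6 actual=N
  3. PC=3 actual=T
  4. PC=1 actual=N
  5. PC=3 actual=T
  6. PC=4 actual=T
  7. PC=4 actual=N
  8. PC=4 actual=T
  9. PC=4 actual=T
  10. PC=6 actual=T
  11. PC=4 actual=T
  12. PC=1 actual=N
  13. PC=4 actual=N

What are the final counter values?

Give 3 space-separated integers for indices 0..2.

Ev 1: PC=3 idx=0 pred=N actual=N -> ctr[0]=0
Ev 2: PC=6 idx=0 pred=N actual=N -> ctr[0]=0
Ev 3: PC=3 idx=0 pred=N actual=T -> ctr[0]=1
Ev 4: PC=1 idx=1 pred=N actual=N -> ctr[1]=0
Ev 5: PC=3 idx=0 pred=N actual=T -> ctr[0]=2
Ev 6: PC=4 idx=1 pred=N actual=T -> ctr[1]=1
Ev 7: PC=4 idx=1 pred=N actual=N -> ctr[1]=0
Ev 8: PC=4 idx=1 pred=N actual=T -> ctr[1]=1
Ev 9: PC=4 idx=1 pred=N actual=T -> ctr[1]=2
Ev 10: PC=6 idx=0 pred=T actual=T -> ctr[0]=3
Ev 11: PC=4 idx=1 pred=T actual=T -> ctr[1]=3
Ev 12: PC=1 idx=1 pred=T actual=N -> ctr[1]=2
Ev 13: PC=4 idx=1 pred=T actual=N -> ctr[1]=1

Answer: 3 1 1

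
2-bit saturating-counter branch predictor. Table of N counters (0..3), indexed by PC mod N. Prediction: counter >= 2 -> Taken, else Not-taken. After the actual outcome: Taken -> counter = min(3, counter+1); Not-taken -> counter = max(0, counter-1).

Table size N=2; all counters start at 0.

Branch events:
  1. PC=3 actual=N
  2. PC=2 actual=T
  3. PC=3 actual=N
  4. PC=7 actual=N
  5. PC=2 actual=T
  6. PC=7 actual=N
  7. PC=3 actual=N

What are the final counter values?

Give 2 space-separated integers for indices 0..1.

Answer: 2 0

Derivation:
Ev 1: PC=3 idx=1 pred=N actual=N -> ctr[1]=0
Ev 2: PC=2 idx=0 pred=N actual=T -> ctr[0]=1
Ev 3: PC=3 idx=1 pred=N actual=N -> ctr[1]=0
Ev 4: PC=7 idx=1 pred=N actual=N -> ctr[1]=0
Ev 5: PC=2 idx=0 pred=N actual=T -> ctr[0]=2
Ev 6: PC=7 idx=1 pred=N actual=N -> ctr[1]=0
Ev 7: PC=3 idx=1 pred=N actual=N -> ctr[1]=0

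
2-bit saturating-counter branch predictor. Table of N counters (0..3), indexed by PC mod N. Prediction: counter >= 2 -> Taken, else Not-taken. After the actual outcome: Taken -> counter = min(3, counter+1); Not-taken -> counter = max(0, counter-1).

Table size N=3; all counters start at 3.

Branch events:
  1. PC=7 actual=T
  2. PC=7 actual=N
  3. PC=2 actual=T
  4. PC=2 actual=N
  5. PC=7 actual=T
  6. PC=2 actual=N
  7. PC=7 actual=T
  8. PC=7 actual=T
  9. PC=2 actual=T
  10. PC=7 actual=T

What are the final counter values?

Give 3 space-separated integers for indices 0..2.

Answer: 3 3 2

Derivation:
Ev 1: PC=7 idx=1 pred=T actual=T -> ctr[1]=3
Ev 2: PC=7 idx=1 pred=T actual=N -> ctr[1]=2
Ev 3: PC=2 idx=2 pred=T actual=T -> ctr[2]=3
Ev 4: PC=2 idx=2 pred=T actual=N -> ctr[2]=2
Ev 5: PC=7 idx=1 pred=T actual=T -> ctr[1]=3
Ev 6: PC=2 idx=2 pred=T actual=N -> ctr[2]=1
Ev 7: PC=7 idx=1 pred=T actual=T -> ctr[1]=3
Ev 8: PC=7 idx=1 pred=T actual=T -> ctr[1]=3
Ev 9: PC=2 idx=2 pred=N actual=T -> ctr[2]=2
Ev 10: PC=7 idx=1 pred=T actual=T -> ctr[1]=3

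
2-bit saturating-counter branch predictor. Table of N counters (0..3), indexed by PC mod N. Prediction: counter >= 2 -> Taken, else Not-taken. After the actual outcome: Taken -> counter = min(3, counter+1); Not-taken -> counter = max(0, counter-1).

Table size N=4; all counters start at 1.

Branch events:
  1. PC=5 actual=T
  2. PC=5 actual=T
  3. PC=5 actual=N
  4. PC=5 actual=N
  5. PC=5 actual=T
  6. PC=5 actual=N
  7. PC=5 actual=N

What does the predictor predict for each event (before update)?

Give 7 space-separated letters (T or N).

Answer: N T T T N T N

Derivation:
Ev 1: PC=5 idx=1 pred=N actual=T -> ctr[1]=2
Ev 2: PC=5 idx=1 pred=T actual=T -> ctr[1]=3
Ev 3: PC=5 idx=1 pred=T actual=N -> ctr[1]=2
Ev 4: PC=5 idx=1 pred=T actual=N -> ctr[1]=1
Ev 5: PC=5 idx=1 pred=N actual=T -> ctr[1]=2
Ev 6: PC=5 idx=1 pred=T actual=N -> ctr[1]=1
Ev 7: PC=5 idx=1 pred=N actual=N -> ctr[1]=0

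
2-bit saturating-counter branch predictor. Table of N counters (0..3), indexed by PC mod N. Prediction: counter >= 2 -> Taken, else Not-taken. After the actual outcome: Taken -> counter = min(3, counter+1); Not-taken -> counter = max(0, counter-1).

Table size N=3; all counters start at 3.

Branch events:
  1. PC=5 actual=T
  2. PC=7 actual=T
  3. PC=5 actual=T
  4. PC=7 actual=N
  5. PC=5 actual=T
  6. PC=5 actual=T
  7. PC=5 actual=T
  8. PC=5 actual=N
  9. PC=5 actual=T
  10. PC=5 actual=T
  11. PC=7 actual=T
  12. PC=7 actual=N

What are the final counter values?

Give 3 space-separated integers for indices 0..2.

Ev 1: PC=5 idx=2 pred=T actual=T -> ctr[2]=3
Ev 2: PC=7 idx=1 pred=T actual=T -> ctr[1]=3
Ev 3: PC=5 idx=2 pred=T actual=T -> ctr[2]=3
Ev 4: PC=7 idx=1 pred=T actual=N -> ctr[1]=2
Ev 5: PC=5 idx=2 pred=T actual=T -> ctr[2]=3
Ev 6: PC=5 idx=2 pred=T actual=T -> ctr[2]=3
Ev 7: PC=5 idx=2 pred=T actual=T -> ctr[2]=3
Ev 8: PC=5 idx=2 pred=T actual=N -> ctr[2]=2
Ev 9: PC=5 idx=2 pred=T actual=T -> ctr[2]=3
Ev 10: PC=5 idx=2 pred=T actual=T -> ctr[2]=3
Ev 11: PC=7 idx=1 pred=T actual=T -> ctr[1]=3
Ev 12: PC=7 idx=1 pred=T actual=N -> ctr[1]=2

Answer: 3 2 3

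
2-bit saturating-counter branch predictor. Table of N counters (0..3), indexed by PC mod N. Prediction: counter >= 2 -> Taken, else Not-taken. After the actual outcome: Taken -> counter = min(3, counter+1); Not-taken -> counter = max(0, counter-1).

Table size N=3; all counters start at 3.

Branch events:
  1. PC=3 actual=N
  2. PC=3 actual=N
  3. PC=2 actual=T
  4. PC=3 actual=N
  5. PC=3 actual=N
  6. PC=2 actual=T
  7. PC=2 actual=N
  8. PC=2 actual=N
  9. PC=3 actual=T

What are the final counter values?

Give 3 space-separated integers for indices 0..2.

Ev 1: PC=3 idx=0 pred=T actual=N -> ctr[0]=2
Ev 2: PC=3 idx=0 pred=T actual=N -> ctr[0]=1
Ev 3: PC=2 idx=2 pred=T actual=T -> ctr[2]=3
Ev 4: PC=3 idx=0 pred=N actual=N -> ctr[0]=0
Ev 5: PC=3 idx=0 pred=N actual=N -> ctr[0]=0
Ev 6: PC=2 idx=2 pred=T actual=T -> ctr[2]=3
Ev 7: PC=2 idx=2 pred=T actual=N -> ctr[2]=2
Ev 8: PC=2 idx=2 pred=T actual=N -> ctr[2]=1
Ev 9: PC=3 idx=0 pred=N actual=T -> ctr[0]=1

Answer: 1 3 1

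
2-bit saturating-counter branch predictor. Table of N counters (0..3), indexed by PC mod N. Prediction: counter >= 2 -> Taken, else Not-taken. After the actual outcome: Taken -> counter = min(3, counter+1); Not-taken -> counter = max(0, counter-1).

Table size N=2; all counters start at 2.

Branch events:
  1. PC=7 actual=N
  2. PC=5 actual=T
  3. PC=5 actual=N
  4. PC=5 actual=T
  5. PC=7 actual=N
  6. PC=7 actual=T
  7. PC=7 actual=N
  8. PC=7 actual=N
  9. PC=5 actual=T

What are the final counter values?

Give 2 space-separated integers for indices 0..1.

Ev 1: PC=7 idx=1 pred=T actual=N -> ctr[1]=1
Ev 2: PC=5 idx=1 pred=N actual=T -> ctr[1]=2
Ev 3: PC=5 idx=1 pred=T actual=N -> ctr[1]=1
Ev 4: PC=5 idx=1 pred=N actual=T -> ctr[1]=2
Ev 5: PC=7 idx=1 pred=T actual=N -> ctr[1]=1
Ev 6: PC=7 idx=1 pred=N actual=T -> ctr[1]=2
Ev 7: PC=7 idx=1 pred=T actual=N -> ctr[1]=1
Ev 8: PC=7 idx=1 pred=N actual=N -> ctr[1]=0
Ev 9: PC=5 idx=1 pred=N actual=T -> ctr[1]=1

Answer: 2 1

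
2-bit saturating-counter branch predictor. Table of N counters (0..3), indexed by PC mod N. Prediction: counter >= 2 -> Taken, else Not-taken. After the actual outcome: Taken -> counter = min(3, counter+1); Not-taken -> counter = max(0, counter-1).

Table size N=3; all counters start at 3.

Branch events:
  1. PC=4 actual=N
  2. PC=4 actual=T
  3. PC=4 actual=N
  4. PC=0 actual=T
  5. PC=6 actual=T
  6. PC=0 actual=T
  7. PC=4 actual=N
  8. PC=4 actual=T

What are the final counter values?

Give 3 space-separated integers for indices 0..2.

Answer: 3 2 3

Derivation:
Ev 1: PC=4 idx=1 pred=T actual=N -> ctr[1]=2
Ev 2: PC=4 idx=1 pred=T actual=T -> ctr[1]=3
Ev 3: PC=4 idx=1 pred=T actual=N -> ctr[1]=2
Ev 4: PC=0 idx=0 pred=T actual=T -> ctr[0]=3
Ev 5: PC=6 idx=0 pred=T actual=T -> ctr[0]=3
Ev 6: PC=0 idx=0 pred=T actual=T -> ctr[0]=3
Ev 7: PC=4 idx=1 pred=T actual=N -> ctr[1]=1
Ev 8: PC=4 idx=1 pred=N actual=T -> ctr[1]=2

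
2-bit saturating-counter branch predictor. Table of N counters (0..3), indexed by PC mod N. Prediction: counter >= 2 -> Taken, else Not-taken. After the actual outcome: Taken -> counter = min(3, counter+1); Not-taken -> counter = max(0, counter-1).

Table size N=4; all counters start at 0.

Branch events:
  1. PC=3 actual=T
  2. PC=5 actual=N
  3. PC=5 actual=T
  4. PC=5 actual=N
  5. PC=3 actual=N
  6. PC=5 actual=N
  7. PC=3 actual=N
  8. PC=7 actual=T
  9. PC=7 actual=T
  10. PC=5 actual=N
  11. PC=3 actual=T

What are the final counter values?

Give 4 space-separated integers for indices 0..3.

Ev 1: PC=3 idx=3 pred=N actual=T -> ctr[3]=1
Ev 2: PC=5 idx=1 pred=N actual=N -> ctr[1]=0
Ev 3: PC=5 idx=1 pred=N actual=T -> ctr[1]=1
Ev 4: PC=5 idx=1 pred=N actual=N -> ctr[1]=0
Ev 5: PC=3 idx=3 pred=N actual=N -> ctr[3]=0
Ev 6: PC=5 idx=1 pred=N actual=N -> ctr[1]=0
Ev 7: PC=3 idx=3 pred=N actual=N -> ctr[3]=0
Ev 8: PC=7 idx=3 pred=N actual=T -> ctr[3]=1
Ev 9: PC=7 idx=3 pred=N actual=T -> ctr[3]=2
Ev 10: PC=5 idx=1 pred=N actual=N -> ctr[1]=0
Ev 11: PC=3 idx=3 pred=T actual=T -> ctr[3]=3

Answer: 0 0 0 3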